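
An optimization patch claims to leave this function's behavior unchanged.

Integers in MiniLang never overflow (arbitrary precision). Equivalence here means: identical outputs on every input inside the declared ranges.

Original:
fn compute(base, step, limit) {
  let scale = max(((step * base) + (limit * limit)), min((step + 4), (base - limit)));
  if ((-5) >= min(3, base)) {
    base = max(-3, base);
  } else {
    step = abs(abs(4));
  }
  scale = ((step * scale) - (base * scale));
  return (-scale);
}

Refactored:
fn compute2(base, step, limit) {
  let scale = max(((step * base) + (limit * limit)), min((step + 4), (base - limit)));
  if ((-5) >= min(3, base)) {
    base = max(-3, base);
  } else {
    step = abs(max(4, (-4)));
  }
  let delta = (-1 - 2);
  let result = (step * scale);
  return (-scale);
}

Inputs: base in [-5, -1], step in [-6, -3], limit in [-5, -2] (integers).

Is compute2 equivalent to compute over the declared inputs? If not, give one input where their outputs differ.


The rewrite breaks on base=-5, step=-6, limit=-5, where the results are 165 and -55.
compute: scale=55, then ((-5) >= min(3, base)) is true, then base=-3, then scale=-165, then returns 165
compute2: scale=55, then ((-5) >= min(3, base)) is true, then base=-3, then delta=-3, then result=-330, then returns -55
verdict: not equivalent; witness: base=-5, step=-6, limit=-5


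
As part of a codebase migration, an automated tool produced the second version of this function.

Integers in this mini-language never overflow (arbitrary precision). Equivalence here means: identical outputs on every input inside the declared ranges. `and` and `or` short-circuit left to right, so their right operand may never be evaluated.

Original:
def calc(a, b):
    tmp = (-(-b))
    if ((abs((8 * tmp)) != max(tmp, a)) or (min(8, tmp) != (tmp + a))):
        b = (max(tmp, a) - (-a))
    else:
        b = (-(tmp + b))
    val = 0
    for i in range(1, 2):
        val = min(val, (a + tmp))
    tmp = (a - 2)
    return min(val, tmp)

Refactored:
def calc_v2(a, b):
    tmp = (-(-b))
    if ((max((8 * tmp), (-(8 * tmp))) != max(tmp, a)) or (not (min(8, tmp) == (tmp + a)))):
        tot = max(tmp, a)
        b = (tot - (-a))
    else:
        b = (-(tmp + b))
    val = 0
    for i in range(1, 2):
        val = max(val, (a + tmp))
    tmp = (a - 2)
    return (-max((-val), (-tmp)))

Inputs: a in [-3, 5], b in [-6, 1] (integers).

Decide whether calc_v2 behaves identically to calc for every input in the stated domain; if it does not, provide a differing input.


The rewrite breaks on a=-3, b=-6, where the results are -9 and -5.
calc: tmp := -6 | ((abs((8 * tmp)) != max(tmp, a)) or (min(8, tmp) != (tmp + a))): true | b := -6 | val := 0 | iter i=1: | val := -9 | tmp := -5 | result -9
calc_v2: tmp := -6 | ((max((8 * tmp), (-(8 * tmp))) != max(tmp, a)) or (not (min(8, tmp) == (tmp + a)))): true | tot := -3 | b := -6 | val := 0 | iter i=1: | val := 0 | tmp := -5 | result -5
verdict: not equivalent; witness: a=-3, b=-6


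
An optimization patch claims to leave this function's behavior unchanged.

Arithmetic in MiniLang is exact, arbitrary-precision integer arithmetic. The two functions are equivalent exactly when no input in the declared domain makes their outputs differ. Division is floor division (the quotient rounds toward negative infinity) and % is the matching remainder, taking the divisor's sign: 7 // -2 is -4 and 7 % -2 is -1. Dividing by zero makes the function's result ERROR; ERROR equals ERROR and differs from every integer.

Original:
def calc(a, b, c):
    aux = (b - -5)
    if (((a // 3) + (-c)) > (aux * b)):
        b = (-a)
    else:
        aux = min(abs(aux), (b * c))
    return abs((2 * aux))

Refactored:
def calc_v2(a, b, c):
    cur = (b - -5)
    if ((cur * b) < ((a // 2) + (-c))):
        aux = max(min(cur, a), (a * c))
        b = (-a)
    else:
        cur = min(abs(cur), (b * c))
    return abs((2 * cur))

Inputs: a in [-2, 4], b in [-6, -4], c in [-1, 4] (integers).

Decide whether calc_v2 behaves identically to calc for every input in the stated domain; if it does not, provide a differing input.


These are not equivalent — on a=2, b=-4, c=4 the outputs split (32 vs 2).
calc: aux=1, then (((a // 3) + (-c)) > (aux * b)) is false, then aux=-16, then returns 32
calc_v2: cur=1, then ((cur * b) < ((a // 2) + (-c))) is true, then aux=8, then b=-2, then returns 2
verdict: not equivalent; witness: a=2, b=-4, c=4


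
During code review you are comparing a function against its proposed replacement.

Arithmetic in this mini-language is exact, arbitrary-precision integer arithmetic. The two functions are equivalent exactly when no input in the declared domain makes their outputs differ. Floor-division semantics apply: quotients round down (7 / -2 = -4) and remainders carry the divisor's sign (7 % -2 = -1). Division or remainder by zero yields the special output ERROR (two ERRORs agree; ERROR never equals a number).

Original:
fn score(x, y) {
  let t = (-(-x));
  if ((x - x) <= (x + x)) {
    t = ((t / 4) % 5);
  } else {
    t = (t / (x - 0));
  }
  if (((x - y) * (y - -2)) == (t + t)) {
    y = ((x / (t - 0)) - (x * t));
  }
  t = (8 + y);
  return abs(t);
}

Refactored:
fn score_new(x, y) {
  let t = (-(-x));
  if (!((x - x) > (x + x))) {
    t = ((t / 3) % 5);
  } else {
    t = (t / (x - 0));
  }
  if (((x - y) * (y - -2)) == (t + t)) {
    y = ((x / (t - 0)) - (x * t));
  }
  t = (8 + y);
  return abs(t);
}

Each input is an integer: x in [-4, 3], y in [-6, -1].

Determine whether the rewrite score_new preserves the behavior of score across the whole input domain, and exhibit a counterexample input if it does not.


There is a counterexample at x=3, y=-2: ERROR on one side, 6 on the other.
score: t becomes 3; next ((x - x) <= (x + x)) evaluates to true; next t becomes 0; next (((x - y) * (y - -2)) == (t + t)) evaluates to true; next hits division by zero so the output is ERROR
score_new: t becomes 3; next (!((x - x) > (x + x))) evaluates to true; next t becomes 1; next (((x - y) * (y - -2)) == (t + t)) evaluates to false; next t becomes 6; next final value 6
verdict: not equivalent; witness: x=3, y=-2


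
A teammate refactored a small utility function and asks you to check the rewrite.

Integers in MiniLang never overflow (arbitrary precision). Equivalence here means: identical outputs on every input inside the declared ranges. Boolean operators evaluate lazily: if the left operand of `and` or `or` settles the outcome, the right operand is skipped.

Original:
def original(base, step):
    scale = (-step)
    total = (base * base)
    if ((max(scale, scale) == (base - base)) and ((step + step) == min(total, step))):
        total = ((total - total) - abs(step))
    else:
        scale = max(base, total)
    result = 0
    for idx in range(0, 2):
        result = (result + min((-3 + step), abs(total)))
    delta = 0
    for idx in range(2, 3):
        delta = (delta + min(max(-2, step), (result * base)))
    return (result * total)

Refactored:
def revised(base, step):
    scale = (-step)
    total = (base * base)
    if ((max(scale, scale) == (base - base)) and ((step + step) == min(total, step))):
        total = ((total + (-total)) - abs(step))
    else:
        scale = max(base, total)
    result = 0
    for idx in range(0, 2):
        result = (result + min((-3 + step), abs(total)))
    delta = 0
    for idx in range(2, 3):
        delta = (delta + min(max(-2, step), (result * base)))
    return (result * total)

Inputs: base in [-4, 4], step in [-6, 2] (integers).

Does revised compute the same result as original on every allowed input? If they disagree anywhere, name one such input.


Although arithmetic usage differs, 81/81 inputs agree.
verdict: equivalent


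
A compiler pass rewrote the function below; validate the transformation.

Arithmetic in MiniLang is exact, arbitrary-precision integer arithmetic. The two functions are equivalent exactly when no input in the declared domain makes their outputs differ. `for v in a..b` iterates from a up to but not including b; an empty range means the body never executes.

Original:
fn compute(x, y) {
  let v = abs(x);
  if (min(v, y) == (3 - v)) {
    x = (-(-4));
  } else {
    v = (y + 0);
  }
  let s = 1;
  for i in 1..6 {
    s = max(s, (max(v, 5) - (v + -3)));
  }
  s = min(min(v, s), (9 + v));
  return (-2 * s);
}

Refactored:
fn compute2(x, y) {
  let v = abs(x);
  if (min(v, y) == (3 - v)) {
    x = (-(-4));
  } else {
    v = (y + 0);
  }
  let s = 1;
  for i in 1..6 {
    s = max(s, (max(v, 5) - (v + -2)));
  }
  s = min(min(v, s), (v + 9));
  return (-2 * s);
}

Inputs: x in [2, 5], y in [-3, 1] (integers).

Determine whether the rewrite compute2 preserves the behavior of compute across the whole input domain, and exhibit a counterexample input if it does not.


These are not equivalent — on x=4, y=-1 the outputs split (-8 vs -6).
compute: v=4, then (min(v, y) == (3 - v)) is true, then x=4, then s=1, then (i=1), then s=4, then (i=2), then s=4, then (i=3), then s=4, then (i=4), then s=4, then (i=5), then s=4, then s=4, then returns -8
compute2: v=4, then (min(v, y) == (3 - v)) is true, then x=4, then s=1, then (i=1), then s=3, then (i=2), then s=3, then (i=3), then s=3, then (i=4), then s=3, then (i=5), then s=3, then s=3, then returns -6
verdict: not equivalent; witness: x=4, y=-1


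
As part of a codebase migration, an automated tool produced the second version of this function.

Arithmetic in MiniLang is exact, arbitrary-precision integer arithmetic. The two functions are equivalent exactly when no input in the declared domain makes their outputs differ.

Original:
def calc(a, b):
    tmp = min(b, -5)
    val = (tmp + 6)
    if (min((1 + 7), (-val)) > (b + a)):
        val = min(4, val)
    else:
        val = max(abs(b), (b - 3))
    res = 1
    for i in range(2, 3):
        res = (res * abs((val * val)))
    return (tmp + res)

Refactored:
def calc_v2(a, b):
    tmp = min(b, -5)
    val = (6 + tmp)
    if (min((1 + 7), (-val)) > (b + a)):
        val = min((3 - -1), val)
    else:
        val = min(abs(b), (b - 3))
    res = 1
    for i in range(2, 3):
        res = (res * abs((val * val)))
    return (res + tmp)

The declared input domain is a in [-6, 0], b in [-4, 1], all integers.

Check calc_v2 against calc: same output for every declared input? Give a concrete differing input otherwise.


These are not equivalent — on a=-2, b=1 the outputs split (-4 vs -1).
calc: tmp=-5, then val=1, then (min((1 + 7), (-val)) > (b + a)) is false, then val=1, then res=1, then (i=2), then res=1, then returns -4
calc_v2: tmp=-5, then val=1, then (min((1 + 7), (-val)) > (b + a)) is false, then val=-2, then res=1, then (i=2), then res=4, then returns -1
verdict: not equivalent; witness: a=-2, b=1


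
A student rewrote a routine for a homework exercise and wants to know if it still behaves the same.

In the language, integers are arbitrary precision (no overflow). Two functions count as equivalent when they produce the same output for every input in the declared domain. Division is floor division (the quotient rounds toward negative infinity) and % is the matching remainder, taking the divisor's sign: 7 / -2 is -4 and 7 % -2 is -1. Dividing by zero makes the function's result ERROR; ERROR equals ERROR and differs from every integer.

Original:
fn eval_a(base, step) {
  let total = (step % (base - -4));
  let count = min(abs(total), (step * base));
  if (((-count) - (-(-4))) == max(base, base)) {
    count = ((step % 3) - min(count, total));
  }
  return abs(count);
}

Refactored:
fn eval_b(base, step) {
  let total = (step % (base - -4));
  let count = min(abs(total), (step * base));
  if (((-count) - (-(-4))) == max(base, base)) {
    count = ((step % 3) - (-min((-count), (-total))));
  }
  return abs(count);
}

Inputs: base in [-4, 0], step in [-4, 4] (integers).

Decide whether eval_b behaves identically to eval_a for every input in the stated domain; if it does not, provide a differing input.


Consider the input base=-2, step=1.
eval_a: total := 1 | count := -2 | (((-count) - (-(-4))) == max(base, base)): true | count := 3 | result 3
eval_b: total := 1 | count := -2 | (((-count) - (-(-4))) == max(base, base)): true | count := 0 | result 0
3 vs 0 — the two versions disagree here.
verdict: not equivalent; witness: base=-2, step=1


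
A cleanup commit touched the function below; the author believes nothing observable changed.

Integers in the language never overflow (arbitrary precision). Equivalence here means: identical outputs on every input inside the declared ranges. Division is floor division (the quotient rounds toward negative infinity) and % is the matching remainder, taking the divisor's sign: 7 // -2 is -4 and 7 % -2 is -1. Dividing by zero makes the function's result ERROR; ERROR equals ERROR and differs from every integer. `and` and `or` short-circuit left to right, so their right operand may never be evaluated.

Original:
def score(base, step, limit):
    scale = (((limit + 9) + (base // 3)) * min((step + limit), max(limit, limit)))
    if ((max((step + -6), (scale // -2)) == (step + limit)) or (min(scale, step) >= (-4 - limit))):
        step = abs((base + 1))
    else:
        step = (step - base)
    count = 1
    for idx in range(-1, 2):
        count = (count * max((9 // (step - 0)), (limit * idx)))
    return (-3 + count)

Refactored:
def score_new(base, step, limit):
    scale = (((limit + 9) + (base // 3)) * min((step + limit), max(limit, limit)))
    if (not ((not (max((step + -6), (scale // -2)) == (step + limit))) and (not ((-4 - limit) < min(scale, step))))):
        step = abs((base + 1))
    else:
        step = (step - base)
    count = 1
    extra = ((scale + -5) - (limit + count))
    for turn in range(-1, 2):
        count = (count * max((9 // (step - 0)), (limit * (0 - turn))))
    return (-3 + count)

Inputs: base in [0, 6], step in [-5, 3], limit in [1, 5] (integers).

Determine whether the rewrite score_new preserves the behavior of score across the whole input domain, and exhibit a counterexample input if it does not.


The suspicious-looking change has no observable effect anywhere in the declared ranges.
One worked example (base=2, step=-2, limit=5) — score: scale := 42 | ((max((step + -6), (scale // -2)) == (step + limit)) or (min(scale, step) >= (-4 - limit))): true | step := 3 | count := 1 | iter idx=-1: | count := 3 | iter idx=0: | count := 9 | iter idx=1: | count := 45 | result 42; score_new: scale := 42 | (not ((not (max((step + -6), (scale // -2)) == (step + limit))) and (not ((-4 - limit) < min(scale, step))))): true | step := 3 | count := 1 | extra := 31 | iter turn=-1: | count := 5 | iter turn=0: | count := 15 | iter turn=1: | count := 45 | result 42; agreement on 42.
Checked all 315 inputs in the declared domain: the outputs agree on every one.
verdict: equivalent


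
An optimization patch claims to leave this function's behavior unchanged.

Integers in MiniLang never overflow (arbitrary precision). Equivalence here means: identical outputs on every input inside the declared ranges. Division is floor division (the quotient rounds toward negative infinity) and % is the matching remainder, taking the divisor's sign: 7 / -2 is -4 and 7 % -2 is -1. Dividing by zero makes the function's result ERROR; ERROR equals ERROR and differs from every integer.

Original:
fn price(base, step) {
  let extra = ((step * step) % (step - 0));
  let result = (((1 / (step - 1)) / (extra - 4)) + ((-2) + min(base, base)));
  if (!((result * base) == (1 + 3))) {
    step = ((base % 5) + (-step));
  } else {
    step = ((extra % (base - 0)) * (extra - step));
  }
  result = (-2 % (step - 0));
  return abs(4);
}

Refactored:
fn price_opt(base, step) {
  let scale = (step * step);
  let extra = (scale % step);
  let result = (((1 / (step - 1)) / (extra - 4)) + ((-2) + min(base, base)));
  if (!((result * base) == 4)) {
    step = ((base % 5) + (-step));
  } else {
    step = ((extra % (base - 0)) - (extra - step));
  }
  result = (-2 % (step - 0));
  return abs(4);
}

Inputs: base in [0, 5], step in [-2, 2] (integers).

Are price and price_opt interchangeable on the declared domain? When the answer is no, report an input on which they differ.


There is a counterexample at base=4, step=2: ERROR on one side, 4 on the other.
price: extra=0, then result=1, then (!((result * base) == (1 + 3))) is false, then step=0, then a zero divisor aborts: ERROR
price_opt: scale=4, then extra=0, then result=1, then (!((result * base) == 4)) is false, then step=2, then result=0, then returns 4
verdict: not equivalent; witness: base=4, step=2


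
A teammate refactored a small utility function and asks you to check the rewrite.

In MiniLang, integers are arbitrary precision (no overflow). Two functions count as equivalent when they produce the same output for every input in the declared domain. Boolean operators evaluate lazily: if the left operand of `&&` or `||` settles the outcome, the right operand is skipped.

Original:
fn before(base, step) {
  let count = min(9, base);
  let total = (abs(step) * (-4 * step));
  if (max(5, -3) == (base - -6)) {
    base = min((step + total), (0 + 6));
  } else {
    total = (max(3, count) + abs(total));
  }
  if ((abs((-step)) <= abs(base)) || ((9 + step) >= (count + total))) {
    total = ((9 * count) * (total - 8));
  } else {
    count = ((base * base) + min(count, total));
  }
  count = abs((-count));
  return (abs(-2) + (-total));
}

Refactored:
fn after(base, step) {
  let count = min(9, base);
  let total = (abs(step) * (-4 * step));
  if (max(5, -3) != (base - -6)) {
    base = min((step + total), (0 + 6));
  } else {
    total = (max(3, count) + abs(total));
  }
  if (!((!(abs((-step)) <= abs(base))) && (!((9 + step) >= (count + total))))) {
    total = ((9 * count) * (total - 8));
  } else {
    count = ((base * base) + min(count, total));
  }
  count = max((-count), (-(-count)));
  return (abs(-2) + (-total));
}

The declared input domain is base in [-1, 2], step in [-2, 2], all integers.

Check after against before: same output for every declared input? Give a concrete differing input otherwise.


Try base=-1, step=-2.
before: count = -1; total = 16; (max(5, -3) == (base - -6)) -> true; base = 6; ((abs((-step)) <= abs(base)) || ((9 + step) >= (count + total))) -> true; total = -72; count = 1; return 74
after: count = -1; total = 16; (max(5, -3) != (base - -6)) -> false; total = 19; (!((!(abs((-step)) <= abs(base))) && (!((9 + step) >= (count + total))))) -> false; count = 0; count = 0; return -17
74 against -17: the behavior changed.
verdict: not equivalent; witness: base=-1, step=-2


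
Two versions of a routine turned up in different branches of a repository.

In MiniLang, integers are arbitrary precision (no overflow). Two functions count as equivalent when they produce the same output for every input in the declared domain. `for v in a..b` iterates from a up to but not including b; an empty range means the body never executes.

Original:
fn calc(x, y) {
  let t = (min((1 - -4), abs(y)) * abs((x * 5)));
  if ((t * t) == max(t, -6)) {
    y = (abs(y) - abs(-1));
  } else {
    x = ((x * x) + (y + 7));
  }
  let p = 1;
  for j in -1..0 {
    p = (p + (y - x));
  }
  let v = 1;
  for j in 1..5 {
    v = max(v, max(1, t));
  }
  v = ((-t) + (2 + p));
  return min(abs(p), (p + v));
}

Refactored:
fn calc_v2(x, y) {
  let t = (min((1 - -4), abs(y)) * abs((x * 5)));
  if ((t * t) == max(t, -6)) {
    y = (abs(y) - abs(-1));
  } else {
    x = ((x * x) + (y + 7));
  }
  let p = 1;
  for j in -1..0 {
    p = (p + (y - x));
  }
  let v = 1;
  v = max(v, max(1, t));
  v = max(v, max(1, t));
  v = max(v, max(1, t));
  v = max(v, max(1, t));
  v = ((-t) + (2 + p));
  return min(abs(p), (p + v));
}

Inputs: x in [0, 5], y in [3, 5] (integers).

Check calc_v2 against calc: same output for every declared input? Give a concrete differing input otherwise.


Reading the diff, among the changes: constant usage differs, and loop structure differs, and statement counts differ, and min/max/abs usage differs.
Spot check at x=1, y=4 — calc: t := 20 | ((t * t) == max(t, -6)): false | x := 12 | p := 1 | iter j=-1: | p := -7 | v := 1 | iter j=1: | v := 20 | iter j=2: | v := 20 | iter j=3: | v := 20 | iter j=4: | v := 20 | v := -25 | result -32. calc_v2: t := 20 | ((t * t) == max(t, -6)): false | x := 12 | p := 1 | iter j=-1: | p := -7 | v := 1 | v := 20 | v := 20 | v := 20 | v := 20 | v := -25 | result -32. Both give -32.
Checked all 18 inputs in the declared domain: the outputs agree on every one.
verdict: equivalent


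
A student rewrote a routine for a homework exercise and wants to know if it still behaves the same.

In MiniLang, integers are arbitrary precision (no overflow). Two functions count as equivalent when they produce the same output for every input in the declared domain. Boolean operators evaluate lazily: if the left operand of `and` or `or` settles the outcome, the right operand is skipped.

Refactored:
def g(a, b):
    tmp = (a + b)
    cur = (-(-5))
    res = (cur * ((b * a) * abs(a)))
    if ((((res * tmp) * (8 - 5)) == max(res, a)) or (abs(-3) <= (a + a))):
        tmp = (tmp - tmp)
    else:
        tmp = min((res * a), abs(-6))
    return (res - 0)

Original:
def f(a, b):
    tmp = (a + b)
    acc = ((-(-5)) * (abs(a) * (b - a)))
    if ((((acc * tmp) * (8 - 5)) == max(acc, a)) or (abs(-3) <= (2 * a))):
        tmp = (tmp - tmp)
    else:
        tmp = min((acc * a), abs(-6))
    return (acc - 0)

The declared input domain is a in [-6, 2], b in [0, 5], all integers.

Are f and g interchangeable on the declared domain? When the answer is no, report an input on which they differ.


Evaluate both at a=-6, b=0.
f: tmp=-6, then acc=180, then ((((acc * tmp) * (8 - 5)) == max(acc, a)) or (abs(-3) <= (2 * a))) is false, then tmp=-1080, then returns 180
g: tmp=-6, then cur=5, then res=0, then ((((res * tmp) * (8 - 5)) == max(res, a)) or (abs(-3) <= (a + a))) is true, then tmp=0, then returns 0
180 and 0 differ, so these are not the same function on this domain.
verdict: not equivalent; witness: a=-6, b=0


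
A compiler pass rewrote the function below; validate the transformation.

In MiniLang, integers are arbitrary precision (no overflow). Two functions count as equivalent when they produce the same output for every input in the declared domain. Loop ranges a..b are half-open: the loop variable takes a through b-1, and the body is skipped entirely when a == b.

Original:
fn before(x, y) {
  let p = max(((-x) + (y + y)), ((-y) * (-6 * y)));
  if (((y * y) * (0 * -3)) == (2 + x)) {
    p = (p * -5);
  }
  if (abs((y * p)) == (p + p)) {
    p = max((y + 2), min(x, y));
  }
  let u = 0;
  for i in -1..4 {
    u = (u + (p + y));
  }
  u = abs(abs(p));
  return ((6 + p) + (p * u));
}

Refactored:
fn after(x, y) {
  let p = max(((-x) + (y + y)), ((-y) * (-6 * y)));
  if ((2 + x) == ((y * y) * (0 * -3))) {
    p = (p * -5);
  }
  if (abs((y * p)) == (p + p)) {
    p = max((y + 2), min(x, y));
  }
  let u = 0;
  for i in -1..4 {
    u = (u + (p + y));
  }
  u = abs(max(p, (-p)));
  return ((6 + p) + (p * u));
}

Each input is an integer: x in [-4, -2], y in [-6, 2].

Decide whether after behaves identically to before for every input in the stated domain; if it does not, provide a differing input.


Behavior is preserved: although min/max/abs usage differs, the outputs never diverge.
One worked example (x=-4, y=-4) — before: p becomes 96; next (((y * y) * (0 * -3)) == (2 + x)) evaluates to false; next (abs((y * p)) == (p + p)) evaluates to false; next u becomes 0; next at i=-1:; next u becomes 92; next at i=0:; next u becomes 184; next at i=1:; next u becomes 276; next at i=2:; next u becomes 368; next at i=3:; next u becomes 460; next u becomes 96; next final value 9318; after: p becomes 96; next ((2 + x) == ((y * y) * (0 * -3))) evaluates to false; next (abs((y * p)) == (p + p)) evaluates to false; next u becomes 0; next at i=-1:; next u becomes 92; next at i=0:; next u becomes 184; next at i=1:; next u becomes 276; next at i=2:; next u becomes 368; next at i=3:; next u becomes 460; next u becomes 96; next final value 9318; agreement on 9318.
An exhaustive pass over the 27 declared inputs shows identical outputs.
verdict: equivalent


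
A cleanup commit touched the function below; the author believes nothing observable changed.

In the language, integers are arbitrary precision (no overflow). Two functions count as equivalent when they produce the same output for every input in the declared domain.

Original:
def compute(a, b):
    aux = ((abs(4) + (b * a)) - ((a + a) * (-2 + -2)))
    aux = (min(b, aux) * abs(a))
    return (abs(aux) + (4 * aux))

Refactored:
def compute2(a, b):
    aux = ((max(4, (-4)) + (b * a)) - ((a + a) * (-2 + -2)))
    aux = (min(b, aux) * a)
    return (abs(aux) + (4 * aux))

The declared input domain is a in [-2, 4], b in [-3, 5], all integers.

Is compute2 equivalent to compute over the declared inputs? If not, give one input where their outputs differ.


Take a=-2, b=-3.
compute: aux becomes -6; next aux becomes -12; next final value -36
compute2: aux becomes -6; next aux becomes 12; next final value 60
-36 against 60: the behavior changed.
verdict: not equivalent; witness: a=-2, b=-3


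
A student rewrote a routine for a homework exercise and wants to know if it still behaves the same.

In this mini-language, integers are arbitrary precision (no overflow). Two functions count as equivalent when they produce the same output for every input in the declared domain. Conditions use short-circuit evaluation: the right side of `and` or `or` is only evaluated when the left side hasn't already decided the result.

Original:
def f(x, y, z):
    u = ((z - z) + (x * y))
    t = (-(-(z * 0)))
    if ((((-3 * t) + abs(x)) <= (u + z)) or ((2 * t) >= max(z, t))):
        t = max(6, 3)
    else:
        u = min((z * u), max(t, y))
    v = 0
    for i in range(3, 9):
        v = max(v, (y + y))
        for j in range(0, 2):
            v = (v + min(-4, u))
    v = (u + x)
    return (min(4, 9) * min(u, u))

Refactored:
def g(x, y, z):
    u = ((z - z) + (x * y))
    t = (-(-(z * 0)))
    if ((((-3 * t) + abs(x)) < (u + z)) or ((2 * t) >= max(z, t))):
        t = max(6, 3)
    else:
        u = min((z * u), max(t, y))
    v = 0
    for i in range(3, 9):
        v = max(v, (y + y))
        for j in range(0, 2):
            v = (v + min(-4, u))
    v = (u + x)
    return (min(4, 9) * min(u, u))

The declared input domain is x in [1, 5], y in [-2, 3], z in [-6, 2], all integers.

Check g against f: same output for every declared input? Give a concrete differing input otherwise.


x=1, y=-1, z=2 yields -4 from f but -8 from g.
verdict: not equivalent; witness: x=1, y=-1, z=2


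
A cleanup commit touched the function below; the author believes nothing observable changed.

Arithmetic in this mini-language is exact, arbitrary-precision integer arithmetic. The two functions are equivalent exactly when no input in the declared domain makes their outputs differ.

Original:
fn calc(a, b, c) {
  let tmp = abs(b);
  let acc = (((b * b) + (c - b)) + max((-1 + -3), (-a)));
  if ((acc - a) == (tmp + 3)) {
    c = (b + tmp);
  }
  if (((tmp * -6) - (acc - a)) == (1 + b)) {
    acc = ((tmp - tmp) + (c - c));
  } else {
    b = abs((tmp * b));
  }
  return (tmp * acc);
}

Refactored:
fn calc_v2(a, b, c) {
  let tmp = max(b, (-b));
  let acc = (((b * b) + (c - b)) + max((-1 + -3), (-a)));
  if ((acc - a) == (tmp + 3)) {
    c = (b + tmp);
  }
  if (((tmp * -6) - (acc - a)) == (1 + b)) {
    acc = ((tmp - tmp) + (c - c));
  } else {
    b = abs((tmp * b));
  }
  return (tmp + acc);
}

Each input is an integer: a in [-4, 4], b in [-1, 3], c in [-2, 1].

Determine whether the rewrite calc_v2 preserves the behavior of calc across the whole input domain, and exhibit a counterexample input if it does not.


Try a=-4, b=-1, c=-2.
calc: tmp = 1; acc = 4; ((acc - a) == (tmp + 3)) -> false; (((tmp * -6) - (acc - a)) == (1 + b)) -> false; b = 1; return 4
calc_v2: tmp = 1; acc = 4; ((acc - a) == (tmp + 3)) -> false; (((tmp * -6) - (acc - a)) == (1 + b)) -> false; b = 1; return 5
4 against 5: the behavior changed.
verdict: not equivalent; witness: a=-4, b=-1, c=-2


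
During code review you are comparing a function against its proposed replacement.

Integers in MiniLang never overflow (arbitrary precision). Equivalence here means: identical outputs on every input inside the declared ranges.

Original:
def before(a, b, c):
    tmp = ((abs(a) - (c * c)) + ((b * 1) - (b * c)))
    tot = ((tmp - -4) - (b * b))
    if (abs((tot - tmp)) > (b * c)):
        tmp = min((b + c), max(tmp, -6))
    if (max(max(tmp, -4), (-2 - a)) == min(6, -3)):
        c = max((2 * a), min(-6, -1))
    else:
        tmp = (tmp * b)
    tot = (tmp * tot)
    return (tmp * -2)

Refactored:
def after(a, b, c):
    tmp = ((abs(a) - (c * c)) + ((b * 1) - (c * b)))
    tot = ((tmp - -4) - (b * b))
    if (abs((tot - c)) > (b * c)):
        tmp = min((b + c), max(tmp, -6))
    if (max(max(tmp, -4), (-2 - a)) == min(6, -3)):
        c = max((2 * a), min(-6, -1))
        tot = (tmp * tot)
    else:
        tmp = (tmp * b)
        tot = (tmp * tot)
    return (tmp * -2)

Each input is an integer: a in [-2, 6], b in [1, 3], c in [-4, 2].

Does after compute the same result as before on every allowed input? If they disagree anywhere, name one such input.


Not equivalent: a=-2, b=2, c=0 separates them (-16 vs -8).
before: tmp := 4 | tot := 4 | (abs((tot - tmp)) > (b * c)): false | (max(max(tmp, -4), (-2 - a)) == min(6, -3)): false | tmp := 8 | tot := 32 | result -16
after: tmp := 4 | tot := 4 | (abs((tot - c)) > (b * c)): true | tmp := 2 | (max(max(tmp, -4), (-2 - a)) == min(6, -3)): false | tmp := 4 | tot := 16 | result -8
verdict: not equivalent; witness: a=-2, b=2, c=0


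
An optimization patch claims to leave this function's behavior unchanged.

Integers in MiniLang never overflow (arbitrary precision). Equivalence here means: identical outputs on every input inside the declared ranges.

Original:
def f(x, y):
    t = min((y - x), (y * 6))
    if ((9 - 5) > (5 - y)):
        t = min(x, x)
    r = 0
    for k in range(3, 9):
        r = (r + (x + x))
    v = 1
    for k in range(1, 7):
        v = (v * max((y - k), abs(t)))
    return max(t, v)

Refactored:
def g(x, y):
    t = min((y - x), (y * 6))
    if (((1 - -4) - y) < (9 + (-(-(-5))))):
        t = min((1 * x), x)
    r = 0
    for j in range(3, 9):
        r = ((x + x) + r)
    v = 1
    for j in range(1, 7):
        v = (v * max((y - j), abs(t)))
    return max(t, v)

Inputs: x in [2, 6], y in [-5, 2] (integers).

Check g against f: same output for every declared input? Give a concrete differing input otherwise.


Behavior is preserved: although local variable names differ, and arithmetic usage differs, and constant usage differs, and comparison usage differs, the outputs never diverge.
As a probe, take x=2, y=-1: f runs t := -6 | ((9 - 5) > (5 - y)): false | r := 0 | iter k=3: | r := 4 | iter k=4: | r := 8 | iter k=5: | r := 12 | iter k=6: | r := 16 | iter k=7: | r := 20 | iter k=8: | r := 24 | v := 1 | iter k=1: | v := 6 | iter k=2: | v := 36 | iter k=3: | v := 216 | iter k=4: | v := 1296 | iter k=5: | v := 7776 | iter k=6: | v := 46656 | result 46656; g runs t := -6 | (((1 - -4) - y) < (9 + (-(-(-5))))): false | r := 0 | iter j=3: | r := 4 | iter j=4: | r := 8 | iter j=5: | r := 12 | iter j=6: | r := 16 | iter j=7: | r := 20 | iter j=8: | r := 24 | v := 1 | iter j=1: | v := 6 | iter j=2: | v := 36 | iter j=3: | v := 216 | iter j=4: | v := 1296 | iter j=5: | v := 7776 | iter j=6: | v := 46656 | result 46656; both end at 46656.
An exhaustive pass over the 40 declared inputs shows identical outputs.
verdict: equivalent


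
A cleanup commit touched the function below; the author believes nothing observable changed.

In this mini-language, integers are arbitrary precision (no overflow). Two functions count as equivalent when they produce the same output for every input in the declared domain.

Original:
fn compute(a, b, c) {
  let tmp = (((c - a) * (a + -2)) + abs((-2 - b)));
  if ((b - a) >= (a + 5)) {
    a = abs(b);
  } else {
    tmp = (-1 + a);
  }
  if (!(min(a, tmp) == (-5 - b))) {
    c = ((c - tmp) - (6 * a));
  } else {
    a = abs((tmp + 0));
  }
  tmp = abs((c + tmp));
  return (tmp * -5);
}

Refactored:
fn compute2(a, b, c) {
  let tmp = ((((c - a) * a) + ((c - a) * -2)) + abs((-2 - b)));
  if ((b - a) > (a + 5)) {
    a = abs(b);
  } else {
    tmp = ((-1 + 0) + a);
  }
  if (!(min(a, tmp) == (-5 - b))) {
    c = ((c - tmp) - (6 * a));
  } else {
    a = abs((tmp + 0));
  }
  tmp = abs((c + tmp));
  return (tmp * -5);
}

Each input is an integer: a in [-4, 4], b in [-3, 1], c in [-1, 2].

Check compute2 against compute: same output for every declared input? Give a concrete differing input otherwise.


On input a=-4, b=-3, c=-1, compute returns -95 while compute2 returns -115.
verdict: not equivalent; witness: a=-4, b=-3, c=-1


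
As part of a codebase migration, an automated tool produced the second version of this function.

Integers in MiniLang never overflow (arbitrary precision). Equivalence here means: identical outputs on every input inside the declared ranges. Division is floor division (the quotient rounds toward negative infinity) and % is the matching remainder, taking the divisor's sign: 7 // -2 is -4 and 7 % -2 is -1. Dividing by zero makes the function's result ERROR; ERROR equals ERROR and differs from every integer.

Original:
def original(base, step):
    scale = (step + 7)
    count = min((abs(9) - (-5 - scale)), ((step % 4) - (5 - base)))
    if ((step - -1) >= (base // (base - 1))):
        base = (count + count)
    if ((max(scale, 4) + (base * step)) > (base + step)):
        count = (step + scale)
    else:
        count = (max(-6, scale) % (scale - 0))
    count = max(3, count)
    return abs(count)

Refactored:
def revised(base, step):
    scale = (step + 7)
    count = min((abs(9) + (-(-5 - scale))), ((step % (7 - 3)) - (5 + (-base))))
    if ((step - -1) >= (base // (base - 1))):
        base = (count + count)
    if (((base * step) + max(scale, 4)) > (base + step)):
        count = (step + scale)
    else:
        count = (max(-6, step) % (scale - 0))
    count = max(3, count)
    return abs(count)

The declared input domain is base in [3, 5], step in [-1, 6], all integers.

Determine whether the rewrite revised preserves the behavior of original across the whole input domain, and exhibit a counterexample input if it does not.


Input base=3, step=4: 3 from original versus 4 from revised.
verdict: not equivalent; witness: base=3, step=4


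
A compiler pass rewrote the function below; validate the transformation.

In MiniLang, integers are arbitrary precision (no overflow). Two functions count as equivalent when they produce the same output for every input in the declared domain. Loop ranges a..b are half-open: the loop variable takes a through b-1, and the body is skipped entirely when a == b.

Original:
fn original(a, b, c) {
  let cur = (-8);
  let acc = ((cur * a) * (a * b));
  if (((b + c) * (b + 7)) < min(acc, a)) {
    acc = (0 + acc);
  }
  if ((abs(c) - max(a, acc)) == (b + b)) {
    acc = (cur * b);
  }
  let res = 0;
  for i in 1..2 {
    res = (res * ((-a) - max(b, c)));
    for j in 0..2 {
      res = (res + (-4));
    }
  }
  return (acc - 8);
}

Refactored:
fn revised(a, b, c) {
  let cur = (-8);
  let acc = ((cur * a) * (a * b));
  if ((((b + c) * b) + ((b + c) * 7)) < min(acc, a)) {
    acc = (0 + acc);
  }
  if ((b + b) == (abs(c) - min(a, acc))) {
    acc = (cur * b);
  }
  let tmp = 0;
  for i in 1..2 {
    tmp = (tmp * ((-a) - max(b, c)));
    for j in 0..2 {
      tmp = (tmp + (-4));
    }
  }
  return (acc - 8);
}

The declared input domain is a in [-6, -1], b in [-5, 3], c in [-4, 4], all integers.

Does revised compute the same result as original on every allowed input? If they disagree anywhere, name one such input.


Evaluate both at a=-6, b=3, c=0.
original: cur = -8; acc = -864; (((b + c) * (b + 7)) < min(acc, a)) -> false; ((abs(c) - max(a, acc)) == (b + b)) -> true; acc = -24; res = 0; [i=1]; res = 0; [j=0]; res = -4; [j=1]; res = -8; return -32
revised: cur = -8; acc = -864; ((((b + c) * b) + ((b + c) * 7)) < min(acc, a)) -> false; ((b + b) == (abs(c) - min(a, acc))) -> false; tmp = 0; [i=1]; tmp = 0; [j=0]; tmp = -4; [j=1]; tmp = -8; return -872
-32 and -872 differ, so these are not the same function on this domain.
verdict: not equivalent; witness: a=-6, b=3, c=0


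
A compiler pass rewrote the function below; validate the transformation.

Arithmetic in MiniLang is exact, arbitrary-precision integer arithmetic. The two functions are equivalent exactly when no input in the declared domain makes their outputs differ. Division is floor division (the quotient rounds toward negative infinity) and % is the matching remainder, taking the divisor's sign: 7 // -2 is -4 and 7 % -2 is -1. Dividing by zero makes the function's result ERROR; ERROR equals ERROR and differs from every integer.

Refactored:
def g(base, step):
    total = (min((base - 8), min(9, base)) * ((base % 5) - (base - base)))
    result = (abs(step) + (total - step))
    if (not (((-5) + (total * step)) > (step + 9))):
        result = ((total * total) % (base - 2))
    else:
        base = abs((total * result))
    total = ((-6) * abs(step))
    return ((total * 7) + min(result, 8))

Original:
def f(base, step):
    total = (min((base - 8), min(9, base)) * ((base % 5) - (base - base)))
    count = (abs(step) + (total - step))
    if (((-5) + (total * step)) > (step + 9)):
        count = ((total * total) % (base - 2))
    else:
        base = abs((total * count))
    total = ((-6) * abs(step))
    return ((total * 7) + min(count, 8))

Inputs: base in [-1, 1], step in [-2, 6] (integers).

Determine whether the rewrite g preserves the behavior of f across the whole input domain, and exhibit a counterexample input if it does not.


Try base=-1, step=-2.
f: total := -36 | count := -32 | (((-5) + (total * step)) > (step + 9)): true | count := 0 | total := -12 | result -84
g: total := -36 | result := -32 | (not (((-5) + (total * step)) > (step + 9))): false | base := 1152 | total := -12 | result -116
-84 != -116, so the rewrite changes behavior.
verdict: not equivalent; witness: base=-1, step=-2


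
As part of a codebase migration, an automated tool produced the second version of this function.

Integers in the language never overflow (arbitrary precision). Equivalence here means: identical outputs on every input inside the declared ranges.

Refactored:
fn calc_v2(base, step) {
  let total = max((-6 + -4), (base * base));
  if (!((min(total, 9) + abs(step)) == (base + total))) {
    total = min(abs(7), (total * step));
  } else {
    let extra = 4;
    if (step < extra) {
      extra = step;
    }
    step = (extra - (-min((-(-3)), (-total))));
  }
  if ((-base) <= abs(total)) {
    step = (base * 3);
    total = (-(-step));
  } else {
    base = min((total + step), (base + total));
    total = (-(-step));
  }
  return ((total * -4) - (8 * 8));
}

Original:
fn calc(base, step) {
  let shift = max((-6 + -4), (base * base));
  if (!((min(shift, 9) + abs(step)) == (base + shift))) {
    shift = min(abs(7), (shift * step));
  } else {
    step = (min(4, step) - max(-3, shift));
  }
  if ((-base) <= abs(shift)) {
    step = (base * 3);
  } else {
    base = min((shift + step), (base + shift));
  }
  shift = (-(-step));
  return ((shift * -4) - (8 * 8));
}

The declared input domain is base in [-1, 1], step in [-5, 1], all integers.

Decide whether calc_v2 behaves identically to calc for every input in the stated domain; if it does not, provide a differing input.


This is a faithful refactor — branching structure differs, comparison usage differs, statement counts differ, min/max/abs usage differs, local variable names differ, but the computed results match everywhere.
As a probe, take base=-1, step=-4: calc runs shift=1, then (!((min(shift, 9) + abs(step)) == (base + shift))) is true, then shift=-4, then ((-base) <= abs(shift)) is true, then step=-3, then shift=-3, then returns -52; calc_v2 runs total=1, then (!((min(total, 9) + abs(step)) == (base + total))) is true, then total=-4, then ((-base) <= abs(total)) is true, then step=-3, then total=-3, then returns -52; both end at -52.
An exhaustive pass over the 21 declared inputs shows identical outputs.
verdict: equivalent
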